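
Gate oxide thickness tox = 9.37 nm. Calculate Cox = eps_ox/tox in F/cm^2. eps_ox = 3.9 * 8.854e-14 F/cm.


Step 1: eps_ox = 3.9 * 8.854e-14 = 3.45306e-13 F/cm
Step 2: tox in cm = 9.37 nm * 1e-7 = 9.3700e-07 cm
Step 3: Cox = 3.45306e-13 / 9.3700e-07 = 3.69e-07 F/cm^2

3.69e-07


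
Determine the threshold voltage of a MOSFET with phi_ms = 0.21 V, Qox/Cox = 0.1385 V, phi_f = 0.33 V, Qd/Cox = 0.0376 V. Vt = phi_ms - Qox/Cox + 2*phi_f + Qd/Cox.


Step 1: Vt = phi_ms - Qox/Cox + 2*phi_f + Qd/Cox
Step 2: Vt = 0.21 - 0.1385 + 2*0.33 + 0.0376
Step 3: Vt = 0.21 - 0.1385 + 0.66 + 0.0376
Step 4: Vt = 0.7691 V

0.7691


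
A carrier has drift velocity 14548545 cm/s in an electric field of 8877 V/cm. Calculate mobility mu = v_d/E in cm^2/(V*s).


Step 1: mu = v_d / E
Step 2: mu = 14548545 / 8877
Step 3: mu = 1638.9 cm^2/(V*s)

1638.9


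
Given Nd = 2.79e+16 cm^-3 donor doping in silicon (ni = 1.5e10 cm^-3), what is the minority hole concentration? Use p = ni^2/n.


Step 1: Since Nd >> ni, n ≈ Nd = 2.79e+16 cm^-3
Step 2: p = ni^2 / n = (1.5e10)^2 / 2.79e+16
Step 3: p = 2.25e20 / 2.79e+16 = 8.06e+03 cm^-3

8.06e+03


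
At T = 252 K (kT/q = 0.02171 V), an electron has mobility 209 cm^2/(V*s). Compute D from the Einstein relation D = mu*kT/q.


Step 1: D = mu * (kT/q)
Step 2: D = 209 * 0.02171
Step 3: D = 4.54 cm^2/s

4.54


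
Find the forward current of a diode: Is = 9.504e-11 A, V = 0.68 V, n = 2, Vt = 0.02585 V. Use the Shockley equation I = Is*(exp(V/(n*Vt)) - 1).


Step 1: V/(n*Vt) = 0.68/(2*0.02585) = 13.1528
Step 2: exp(13.1528) = 5.1545e+05
Step 3: I = 9.504e-11 * (5.1545e+05 - 1) = 4.90e-05 A

4.90e-05


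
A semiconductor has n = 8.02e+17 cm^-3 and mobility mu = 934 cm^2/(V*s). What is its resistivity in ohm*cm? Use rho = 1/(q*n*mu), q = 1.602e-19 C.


Step 1: sigma = q * n * mu = 1.602e-19 * 8.02e+17 * 934 = 1.20001e+02 S/cm
Step 2: rho = 1 / sigma = 1 / 1.20001e+02 = 0.008333 ohm*cm

0.008333


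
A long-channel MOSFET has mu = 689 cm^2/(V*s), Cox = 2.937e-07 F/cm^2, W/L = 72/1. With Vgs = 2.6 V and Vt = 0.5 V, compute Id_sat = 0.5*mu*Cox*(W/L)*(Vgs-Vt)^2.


Step 1: Overdrive voltage Vov = Vgs - Vt = 2.6 - 0.5 = 2.1 V
Step 2: W/L = 72/1 = 72
Step 3: Id = 0.5 * 689 * 2.937e-07 * 72 * 2.1^2
Step 4: Id = 3.21e-02 A

3.21e-02


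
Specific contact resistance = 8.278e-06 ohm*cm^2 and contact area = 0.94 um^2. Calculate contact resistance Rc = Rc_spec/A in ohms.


Step 1: Convert area to cm^2: 0.94 um^2 = 9.4000e-09 cm^2
Step 2: Rc = Rc_spec / A = 8.278e-06 / 9.4000e-09
Step 3: Rc = 8.81e+02 ohms

8.81e+02


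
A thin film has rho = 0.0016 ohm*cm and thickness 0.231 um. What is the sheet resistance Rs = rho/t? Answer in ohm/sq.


Step 1: Convert thickness to cm: t = 0.231 um = 2.3100e-05 cm
Step 2: Rs = rho / t = 0.0016 / 2.3100e-05
Step 3: Rs = 69.3 ohm/sq

69.3


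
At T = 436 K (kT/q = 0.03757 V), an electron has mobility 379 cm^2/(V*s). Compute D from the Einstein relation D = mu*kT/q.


Step 1: D = mu * (kT/q)
Step 2: D = 379 * 0.03757
Step 3: D = 14.24 cm^2/s

14.24


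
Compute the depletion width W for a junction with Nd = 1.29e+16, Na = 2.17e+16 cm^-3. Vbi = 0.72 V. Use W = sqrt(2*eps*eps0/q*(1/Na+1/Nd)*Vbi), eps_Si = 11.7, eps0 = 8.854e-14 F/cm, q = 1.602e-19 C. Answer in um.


Step 1: 1/Na + 1/Nd = 1/2.17e+16 + 1/1.29e+16 = 1.23602e-16
Step 2: 2*eps*eps0/q = 2*11.7*8.854e-14/1.602e-19 = 1.293281e+07
Step 3: W^2 = 1.293281e+07 * 1.23602e-16 * 0.72 = 1.15094e-09
Step 4: W = sqrt(1.15094e-09) = 3.393e-05 cm = 0.3393 um

0.3393


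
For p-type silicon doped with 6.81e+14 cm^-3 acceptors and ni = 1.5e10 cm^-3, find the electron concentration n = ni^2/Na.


Step 1: Majority hole concentration p ≈ Na = 6.81e+14 cm^-3
Step 2: n = ni^2 / Na = (1.5e10)^2 / 6.81e+14
Step 3: n = 3.30e+05 cm^-3

3.30e+05


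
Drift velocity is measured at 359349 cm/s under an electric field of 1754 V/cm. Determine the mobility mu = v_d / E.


Step 1: mu = v_d / E
Step 2: mu = 359349 / 1754
Step 3: mu = 204.87 cm^2/(V*s)

204.87


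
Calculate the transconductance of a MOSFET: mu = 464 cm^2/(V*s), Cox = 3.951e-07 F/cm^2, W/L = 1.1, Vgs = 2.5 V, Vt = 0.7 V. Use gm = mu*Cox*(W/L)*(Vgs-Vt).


Step 1: Vov = Vgs - Vt = 2.5 - 0.7 = 1.8 V
Step 2: gm = mu * Cox * (W/L) * Vov
Step 3: gm = 464 * 3.951e-07 * 1.1 * 1.8 = 3.63e-04 S

3.63e-04


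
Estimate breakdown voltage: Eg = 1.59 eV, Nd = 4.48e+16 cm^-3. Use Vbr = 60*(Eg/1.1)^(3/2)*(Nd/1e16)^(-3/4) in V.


Step 1: Eg/1.1 = 1.59/1.1 = 1.445455
Step 2: (Eg/1.1)^1.5 = 1.445455^1.5 = 1.737828
Step 3: (Nd/1e16)^(-0.75) = (4.48)^(-0.75) = 0.324744
Step 4: Vbr = 60 * 1.737828 * 0.324744 = 33.9 V

33.9


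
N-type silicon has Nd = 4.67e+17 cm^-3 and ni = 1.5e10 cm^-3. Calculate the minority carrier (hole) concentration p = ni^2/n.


Step 1: Since Nd >> ni, n ≈ Nd = 4.67e+17 cm^-3
Step 2: p = ni^2 / n = (1.5e10)^2 / 4.67e+17
Step 3: p = 2.25e20 / 4.67e+17 = 4.82e+02 cm^-3

4.82e+02


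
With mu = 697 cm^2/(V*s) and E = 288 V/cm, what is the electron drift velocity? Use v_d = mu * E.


Step 1: v_d = mu * E
Step 2: v_d = 697 * 288 = 200736
Step 3: v_d = 2.01e+05 cm/s

2.01e+05


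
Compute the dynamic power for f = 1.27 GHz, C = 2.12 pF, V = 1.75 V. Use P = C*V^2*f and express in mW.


Step 1: V^2 = 1.75^2 = 3.0625 V^2
Step 2: P = C*V^2*f = 2.12e-12 F * 3.0625 * 1.27e9 Hz
Step 3: P = 8.245475e-03 W
Step 4: P = 8.245 mW

8.245


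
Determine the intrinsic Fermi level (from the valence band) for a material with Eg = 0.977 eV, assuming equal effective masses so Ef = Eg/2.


Step 1: For an intrinsic semiconductor, the Fermi level sits at midgap.
Step 2: Ef = Eg / 2 = 0.977 / 2 = 0.4885 eV

0.4885


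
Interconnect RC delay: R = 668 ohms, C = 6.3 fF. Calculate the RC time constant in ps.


Step 1: tau = R * C
Step 2: tau = 668 * 6.3 fF = 668 * 6.3e-15 F
Step 3: tau = 4.2084e-12 s = 4.2084 ps

4.2084


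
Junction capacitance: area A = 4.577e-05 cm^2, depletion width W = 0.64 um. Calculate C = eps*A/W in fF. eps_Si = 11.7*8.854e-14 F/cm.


Step 1: eps_Si = 11.7 * 8.854e-14 = 1.035918e-12 F/cm
Step 2: W in cm = 0.64 * 1e-4 = 6.40e-05 cm
Step 3: C = 1.035918e-12 * 4.577e-05 / 6.40e-05 = 7.408432e-13 F
Step 4: C = 740.84 fF

740.84


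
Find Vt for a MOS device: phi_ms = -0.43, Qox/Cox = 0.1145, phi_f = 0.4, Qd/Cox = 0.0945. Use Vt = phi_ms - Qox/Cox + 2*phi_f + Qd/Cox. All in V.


Step 1: Vt = phi_ms - Qox/Cox + 2*phi_f + Qd/Cox
Step 2: Vt = -0.43 - 0.1145 + 2*0.4 + 0.0945
Step 3: Vt = -0.43 - 0.1145 + 0.8 + 0.0945
Step 4: Vt = 0.35 V

0.35


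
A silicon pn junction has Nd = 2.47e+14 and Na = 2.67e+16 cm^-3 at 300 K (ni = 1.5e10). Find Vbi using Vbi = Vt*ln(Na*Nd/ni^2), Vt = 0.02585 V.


Step 1: Compute Na*Nd/ni^2 = 2.67e+16 * 2.47e+14 / (1.5e10)^2 = 2.9311e+10
Step 2: ln(2.9311e+10) = 24.1012
Step 3: Vbi = 0.02585 * 24.1012 = 0.623 V

0.623


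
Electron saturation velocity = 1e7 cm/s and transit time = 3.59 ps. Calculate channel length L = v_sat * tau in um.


Step 1: tau in seconds = 3.59 ps * 1e-12 = 3.5900e-12 s
Step 2: L = v_sat * tau = 1e7 * 3.5900e-12 = 3.5900e-05 cm
Step 3: L in um = 3.5900e-05 * 1e4 = 0.359 um

0.359


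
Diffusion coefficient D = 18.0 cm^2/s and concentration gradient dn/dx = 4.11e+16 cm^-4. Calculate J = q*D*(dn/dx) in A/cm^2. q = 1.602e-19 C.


Step 1: J = q * D * (dn/dx)
Step 2: J = 1.602e-19 * 18.0 * 4.11e+16
Step 3: J = 1.19e-01 A/cm^2

1.19e-01


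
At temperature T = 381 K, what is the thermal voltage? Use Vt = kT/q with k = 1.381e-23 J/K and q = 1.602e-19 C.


Step 1: kT = 1.381e-23 * 381 = 5.26161e-21 J
Step 2: Vt = kT/q = 5.26161e-21 / 1.602e-19
Step 3: Vt = 0.03284 V

0.03284


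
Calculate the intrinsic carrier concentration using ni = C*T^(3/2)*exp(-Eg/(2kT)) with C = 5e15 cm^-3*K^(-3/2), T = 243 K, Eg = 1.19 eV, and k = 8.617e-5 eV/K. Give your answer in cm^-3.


Step 1: Compute kT = 8.617e-5 * 243 = 0.02093931 eV
Step 2: Exponent = -Eg/(2kT) = -1.19/(2*0.02093931) = -28.41545
Step 3: T^(3/2) = 243^1.5 = 3788.00
Step 4: ni = 5e15 * 3788.00 * exp(-28.41545) = 8.64e+06 cm^-3

8.64e+06


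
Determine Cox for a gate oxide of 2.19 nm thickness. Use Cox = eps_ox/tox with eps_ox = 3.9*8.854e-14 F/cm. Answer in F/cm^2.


Step 1: eps_ox = 3.9 * 8.854e-14 = 3.45306e-13 F/cm
Step 2: tox in cm = 2.19 nm * 1e-7 = 2.1900e-07 cm
Step 3: Cox = 3.45306e-13 / 2.1900e-07 = 1.58e-06 F/cm^2

1.58e-06


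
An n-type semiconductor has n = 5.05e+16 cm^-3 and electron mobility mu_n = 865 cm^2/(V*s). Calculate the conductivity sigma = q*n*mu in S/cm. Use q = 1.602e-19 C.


Step 1: sigma = q * n * mu
Step 2: sigma = 1.602e-19 * 5.05e+16 * 865
Step 3: sigma = 6.998e+00 S/cm

6.998e+00


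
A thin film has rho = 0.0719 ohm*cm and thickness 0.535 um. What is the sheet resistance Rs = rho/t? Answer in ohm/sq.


Step 1: Convert thickness to cm: t = 0.535 um = 5.3500e-05 cm
Step 2: Rs = rho / t = 0.0719 / 5.3500e-05
Step 3: Rs = 1343.9 ohm/sq

1343.9


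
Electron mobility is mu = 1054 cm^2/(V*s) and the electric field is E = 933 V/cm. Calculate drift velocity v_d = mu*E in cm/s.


Step 1: v_d = mu * E
Step 2: v_d = 1054 * 933 = 983382
Step 3: v_d = 9.83e+05 cm/s

9.83e+05


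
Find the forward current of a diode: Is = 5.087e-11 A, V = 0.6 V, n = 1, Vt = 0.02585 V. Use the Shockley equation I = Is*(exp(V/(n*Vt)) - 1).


Step 1: V/(n*Vt) = 0.6/(1*0.02585) = 23.2108
Step 2: exp(23.2108) = 1.2032e+10
Step 3: I = 5.087e-11 * (1.2032e+10 - 1) = 6.12e-01 A

6.12e-01


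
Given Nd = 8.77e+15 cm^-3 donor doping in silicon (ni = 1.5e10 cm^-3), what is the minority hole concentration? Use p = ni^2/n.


Step 1: Since Nd >> ni, n ≈ Nd = 8.77e+15 cm^-3
Step 2: p = ni^2 / n = (1.5e10)^2 / 8.77e+15
Step 3: p = 2.25e20 / 8.77e+15 = 2.57e+04 cm^-3

2.57e+04


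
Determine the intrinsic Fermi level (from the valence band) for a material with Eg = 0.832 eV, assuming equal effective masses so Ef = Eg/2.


Step 1: For an intrinsic semiconductor, the Fermi level sits at midgap.
Step 2: Ef = Eg / 2 = 0.832 / 2 = 0.416 eV

0.416


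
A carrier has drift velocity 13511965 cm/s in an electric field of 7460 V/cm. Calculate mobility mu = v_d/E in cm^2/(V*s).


Step 1: mu = v_d / E
Step 2: mu = 13511965 / 7460
Step 3: mu = 1811.26 cm^2/(V*s)

1811.26


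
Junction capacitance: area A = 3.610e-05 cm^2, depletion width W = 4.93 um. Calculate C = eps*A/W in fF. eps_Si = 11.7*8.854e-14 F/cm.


Step 1: eps_Si = 11.7 * 8.854e-14 = 1.035918e-12 F/cm
Step 2: W in cm = 4.93 * 1e-4 = 4.93e-04 cm
Step 3: C = 1.035918e-12 * 3.610e-05 / 4.93e-04 = 7.585525e-14 F
Step 4: C = 75.86 fF

75.86


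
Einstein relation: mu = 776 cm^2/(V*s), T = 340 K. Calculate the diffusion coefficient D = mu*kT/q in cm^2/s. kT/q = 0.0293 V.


Step 1: D = mu * (kT/q)
Step 2: D = 776 * 0.0293
Step 3: D = 22.74 cm^2/s

22.74


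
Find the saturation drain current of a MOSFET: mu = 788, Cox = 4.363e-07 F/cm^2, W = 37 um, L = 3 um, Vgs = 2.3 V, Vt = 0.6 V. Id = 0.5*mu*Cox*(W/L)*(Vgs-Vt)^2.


Step 1: Overdrive voltage Vov = Vgs - Vt = 2.3 - 0.6 = 1.7 V
Step 2: W/L = 37/3 = 12.3333
Step 3: Id = 0.5 * 788 * 4.363e-07 * 12.3333 * 1.7^2
Step 4: Id = 6.13e-03 A

6.13e-03


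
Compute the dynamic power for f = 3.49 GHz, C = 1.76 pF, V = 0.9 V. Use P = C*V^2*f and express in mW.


Step 1: V^2 = 0.9^2 = 0.81 V^2
Step 2: P = C*V^2*f = 1.76e-12 F * 0.81 * 3.49e9 Hz
Step 3: P = 4.975344e-03 W
Step 4: P = 4.975 mW

4.975


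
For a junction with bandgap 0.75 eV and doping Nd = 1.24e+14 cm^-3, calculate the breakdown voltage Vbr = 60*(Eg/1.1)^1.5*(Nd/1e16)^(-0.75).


Step 1: Eg/1.1 = 0.75/1.1 = 0.681818
Step 2: (Eg/1.1)^1.5 = 0.681818^1.5 = 0.562993
Step 3: (Nd/1e16)^(-0.75) = (0.0124)^(-0.75) = 26.911242
Step 4: Vbr = 60 * 0.562993 * 26.911242 = 909.1 V

909.1


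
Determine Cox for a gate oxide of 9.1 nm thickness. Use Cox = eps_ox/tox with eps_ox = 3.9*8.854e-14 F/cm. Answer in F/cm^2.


Step 1: eps_ox = 3.9 * 8.854e-14 = 3.45306e-13 F/cm
Step 2: tox in cm = 9.1 nm * 1e-7 = 9.1000e-07 cm
Step 3: Cox = 3.45306e-13 / 9.1000e-07 = 3.79e-07 F/cm^2

3.79e-07


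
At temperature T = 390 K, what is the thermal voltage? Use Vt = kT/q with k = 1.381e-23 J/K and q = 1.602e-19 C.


Step 1: kT = 1.381e-23 * 390 = 5.3859e-21 J
Step 2: Vt = kT/q = 5.3859e-21 / 1.602e-19
Step 3: Vt = 0.03362 V

0.03362


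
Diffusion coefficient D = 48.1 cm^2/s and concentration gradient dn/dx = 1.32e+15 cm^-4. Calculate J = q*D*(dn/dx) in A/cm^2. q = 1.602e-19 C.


Step 1: J = q * D * (dn/dx)
Step 2: J = 1.602e-19 * 48.1 * 1.32e+15
Step 3: J = 1.02e-02 A/cm^2

1.02e-02


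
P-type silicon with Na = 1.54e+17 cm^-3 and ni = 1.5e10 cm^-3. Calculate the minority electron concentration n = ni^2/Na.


Step 1: Majority hole concentration p ≈ Na = 1.54e+17 cm^-3
Step 2: n = ni^2 / Na = (1.5e10)^2 / 1.54e+17
Step 3: n = 1.46e+03 cm^-3

1.46e+03


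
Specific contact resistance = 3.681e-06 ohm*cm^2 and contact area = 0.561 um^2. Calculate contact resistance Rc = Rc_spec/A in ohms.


Step 1: Convert area to cm^2: 0.561 um^2 = 5.6100e-09 cm^2
Step 2: Rc = Rc_spec / A = 3.681e-06 / 5.6100e-09
Step 3: Rc = 6.56e+02 ohms

6.56e+02


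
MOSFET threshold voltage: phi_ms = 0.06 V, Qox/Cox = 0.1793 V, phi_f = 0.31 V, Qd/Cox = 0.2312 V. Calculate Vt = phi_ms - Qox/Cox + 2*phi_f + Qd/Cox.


Step 1: Vt = phi_ms - Qox/Cox + 2*phi_f + Qd/Cox
Step 2: Vt = 0.06 - 0.1793 + 2*0.31 + 0.2312
Step 3: Vt = 0.06 - 0.1793 + 0.62 + 0.2312
Step 4: Vt = 0.7319 V

0.7319


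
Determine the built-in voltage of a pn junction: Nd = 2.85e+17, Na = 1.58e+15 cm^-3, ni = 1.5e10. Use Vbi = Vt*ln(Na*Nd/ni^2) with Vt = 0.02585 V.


Step 1: Compute Na*Nd/ni^2 = 1.58e+15 * 2.85e+17 / (1.5e10)^2 = 2.0013e+12
Step 2: ln(2.0013e+12) = 28.3248
Step 3: Vbi = 0.02585 * 28.3248 = 0.732 V

0.732


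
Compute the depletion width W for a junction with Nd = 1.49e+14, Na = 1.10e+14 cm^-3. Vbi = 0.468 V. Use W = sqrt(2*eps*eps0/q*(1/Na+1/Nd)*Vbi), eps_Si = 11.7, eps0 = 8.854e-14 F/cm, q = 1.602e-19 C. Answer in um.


Step 1: 1/Na + 1/Nd = 1/1.10e+14 + 1/1.49e+14 = 1.58023e-14
Step 2: 2*eps*eps0/q = 2*11.7*8.854e-14/1.602e-19 = 1.293281e+07
Step 3: W^2 = 1.293281e+07 * 1.58023e-14 * 0.468 = 9.56443e-08
Step 4: W = sqrt(9.56443e-08) = 3.093e-04 cm = 3.093 um

3.093


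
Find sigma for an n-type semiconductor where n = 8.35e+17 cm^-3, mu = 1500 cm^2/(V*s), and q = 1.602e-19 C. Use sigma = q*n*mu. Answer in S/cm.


Step 1: sigma = q * n * mu
Step 2: sigma = 1.602e-19 * 8.35e+17 * 1500
Step 3: sigma = 2.007e+02 S/cm

2.007e+02


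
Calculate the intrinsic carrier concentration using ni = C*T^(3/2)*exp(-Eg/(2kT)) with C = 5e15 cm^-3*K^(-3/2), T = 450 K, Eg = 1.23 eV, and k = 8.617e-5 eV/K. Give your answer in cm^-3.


Step 1: Compute kT = 8.617e-5 * 450 = 0.0387765 eV
Step 2: Exponent = -Eg/(2kT) = -1.23/(2*0.0387765) = -15.86012
Step 3: T^(3/2) = 450^1.5 = 9545.94
Step 4: ni = 5e15 * 9545.94 * exp(-15.86012) = 6.18e+12 cm^-3

6.18e+12


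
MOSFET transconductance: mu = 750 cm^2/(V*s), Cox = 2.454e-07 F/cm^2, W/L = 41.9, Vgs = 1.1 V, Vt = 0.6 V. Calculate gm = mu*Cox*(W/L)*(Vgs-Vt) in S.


Step 1: Vov = Vgs - Vt = 1.1 - 0.6 = 0.5 V
Step 2: gm = mu * Cox * (W/L) * Vov
Step 3: gm = 750 * 2.454e-07 * 41.9 * 0.5 = 3.86e-03 S

3.86e-03


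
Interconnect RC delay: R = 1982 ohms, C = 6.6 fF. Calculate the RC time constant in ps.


Step 1: tau = R * C
Step 2: tau = 1982 * 6.6 fF = 1982 * 6.6e-15 F
Step 3: tau = 1.30812e-11 s = 13.0812 ps

13.0812


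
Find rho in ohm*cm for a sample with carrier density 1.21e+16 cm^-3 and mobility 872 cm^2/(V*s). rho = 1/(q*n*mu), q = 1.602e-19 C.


Step 1: sigma = q * n * mu = 1.602e-19 * 1.21e+16 * 872 = 1.69030e+00 S/cm
Step 2: rho = 1 / sigma = 1 / 1.69030e+00 = 0.5916 ohm*cm

0.5916


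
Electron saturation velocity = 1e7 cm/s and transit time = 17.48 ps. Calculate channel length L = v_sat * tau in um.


Step 1: tau in seconds = 17.48 ps * 1e-12 = 1.7480e-11 s
Step 2: L = v_sat * tau = 1e7 * 1.7480e-11 = 1.7480e-04 cm
Step 3: L in um = 1.7480e-04 * 1e4 = 1.748 um

1.748


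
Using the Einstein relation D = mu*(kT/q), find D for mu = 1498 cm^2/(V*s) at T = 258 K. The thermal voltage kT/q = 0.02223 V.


Step 1: D = mu * (kT/q)
Step 2: D = 1498 * 0.02223
Step 3: D = 33.3 cm^2/s

33.3


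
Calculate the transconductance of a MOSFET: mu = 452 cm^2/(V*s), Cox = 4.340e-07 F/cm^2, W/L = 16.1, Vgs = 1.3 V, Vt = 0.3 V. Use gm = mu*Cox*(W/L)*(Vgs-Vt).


Step 1: Vov = Vgs - Vt = 1.3 - 0.3 = 1.0 V
Step 2: gm = mu * Cox * (W/L) * Vov
Step 3: gm = 452 * 4.340e-07 * 16.1 * 1.0 = 3.16e-03 S

3.16e-03


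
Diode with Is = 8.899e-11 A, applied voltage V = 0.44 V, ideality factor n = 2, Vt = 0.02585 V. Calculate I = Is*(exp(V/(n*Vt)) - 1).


Step 1: V/(n*Vt) = 0.44/(2*0.02585) = 8.5106
Step 2: exp(8.5106) = 4.9671e+03
Step 3: I = 8.899e-11 * (4.9671e+03 - 1) = 4.42e-07 A

4.42e-07


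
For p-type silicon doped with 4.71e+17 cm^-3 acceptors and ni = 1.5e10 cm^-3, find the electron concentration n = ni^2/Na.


Step 1: Majority hole concentration p ≈ Na = 4.71e+17 cm^-3
Step 2: n = ni^2 / Na = (1.5e10)^2 / 4.71e+17
Step 3: n = 4.78e+02 cm^-3

4.78e+02


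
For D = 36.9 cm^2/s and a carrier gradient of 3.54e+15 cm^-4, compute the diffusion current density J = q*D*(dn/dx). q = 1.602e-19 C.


Step 1: J = q * D * (dn/dx)
Step 2: J = 1.602e-19 * 36.9 * 3.54e+15
Step 3: J = 2.09e-02 A/cm^2

2.09e-02


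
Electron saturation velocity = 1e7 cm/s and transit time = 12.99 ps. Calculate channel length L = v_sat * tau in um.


Step 1: tau in seconds = 12.99 ps * 1e-12 = 1.2990e-11 s
Step 2: L = v_sat * tau = 1e7 * 1.2990e-11 = 1.2990e-04 cm
Step 3: L in um = 1.2990e-04 * 1e4 = 1.299 um

1.299


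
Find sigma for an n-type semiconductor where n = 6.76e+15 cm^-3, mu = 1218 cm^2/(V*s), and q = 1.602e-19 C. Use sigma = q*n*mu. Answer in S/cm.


Step 1: sigma = q * n * mu
Step 2: sigma = 1.602e-19 * 6.76e+15 * 1218
Step 3: sigma = 1.319e+00 S/cm

1.319e+00


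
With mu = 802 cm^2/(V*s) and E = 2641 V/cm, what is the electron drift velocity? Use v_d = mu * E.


Step 1: v_d = mu * E
Step 2: v_d = 802 * 2641 = 2118082
Step 3: v_d = 2.12e+06 cm/s

2.12e+06


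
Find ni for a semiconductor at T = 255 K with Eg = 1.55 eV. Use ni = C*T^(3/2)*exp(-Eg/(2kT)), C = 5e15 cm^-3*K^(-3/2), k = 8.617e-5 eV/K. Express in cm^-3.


Step 1: Compute kT = 8.617e-5 * 255 = 0.02197335 eV
Step 2: Exponent = -Eg/(2kT) = -1.55/(2*0.02197335) = -35.27000
Step 3: T^(3/2) = 255^1.5 = 4072.02
Step 4: ni = 5e15 * 4072.02 * exp(-35.27000) = 9.80e+03 cm^-3

9.80e+03


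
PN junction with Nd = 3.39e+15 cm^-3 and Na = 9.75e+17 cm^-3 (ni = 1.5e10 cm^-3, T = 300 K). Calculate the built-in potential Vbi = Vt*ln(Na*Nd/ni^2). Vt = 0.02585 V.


Step 1: Compute Na*Nd/ni^2 = 9.75e+17 * 3.39e+15 / (1.5e10)^2 = 1.4690e+13
Step 2: ln(1.4690e+13) = 30.3182
Step 3: Vbi = 0.02585 * 30.3182 = 0.784 V

0.784


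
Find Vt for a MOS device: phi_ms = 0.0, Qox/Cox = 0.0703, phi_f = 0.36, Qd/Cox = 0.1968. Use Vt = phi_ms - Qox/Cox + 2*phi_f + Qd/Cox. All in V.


Step 1: Vt = phi_ms - Qox/Cox + 2*phi_f + Qd/Cox
Step 2: Vt = 0.0 - 0.0703 + 2*0.36 + 0.1968
Step 3: Vt = 0.0 - 0.0703 + 0.72 + 0.1968
Step 4: Vt = 0.8465 V

0.8465


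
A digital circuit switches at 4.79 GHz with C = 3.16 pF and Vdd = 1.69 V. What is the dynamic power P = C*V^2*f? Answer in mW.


Step 1: V^2 = 1.69^2 = 2.8561 V^2
Step 2: P = C*V^2*f = 3.16e-12 F * 2.8561 * 4.79e9 Hz
Step 3: P = 4.323107204e-02 W
Step 4: P = 43.231 mW

43.231


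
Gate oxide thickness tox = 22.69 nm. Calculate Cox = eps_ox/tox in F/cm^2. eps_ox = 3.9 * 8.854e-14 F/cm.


Step 1: eps_ox = 3.9 * 8.854e-14 = 3.45306e-13 F/cm
Step 2: tox in cm = 22.69 nm * 1e-7 = 2.2690e-06 cm
Step 3: Cox = 3.45306e-13 / 2.2690e-06 = 1.52e-07 F/cm^2

1.52e-07


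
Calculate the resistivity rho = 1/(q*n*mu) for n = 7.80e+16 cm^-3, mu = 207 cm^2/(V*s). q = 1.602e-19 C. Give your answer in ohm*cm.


Step 1: sigma = q * n * mu = 1.602e-19 * 7.80e+16 * 207 = 2.58659e+00 S/cm
Step 2: rho = 1 / sigma = 1 / 2.58659e+00 = 0.3866 ohm*cm

0.3866


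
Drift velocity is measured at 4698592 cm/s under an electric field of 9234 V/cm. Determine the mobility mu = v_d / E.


Step 1: mu = v_d / E
Step 2: mu = 4698592 / 9234
Step 3: mu = 508.84 cm^2/(V*s)

508.84


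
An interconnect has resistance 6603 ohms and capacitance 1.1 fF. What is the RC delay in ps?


Step 1: tau = R * C
Step 2: tau = 6603 * 1.1 fF = 6603 * 1.1e-15 F
Step 3: tau = 7.2633e-12 s = 7.2633 ps

7.2633


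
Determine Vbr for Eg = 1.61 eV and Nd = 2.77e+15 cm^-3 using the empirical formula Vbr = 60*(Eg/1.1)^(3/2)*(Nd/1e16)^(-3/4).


Step 1: Eg/1.1 = 1.61/1.1 = 1.463636
Step 2: (Eg/1.1)^1.5 = 1.463636^1.5 = 1.770719
Step 3: (Nd/1e16)^(-0.75) = (0.277)^(-0.75) = 2.619028
Step 4: Vbr = 60 * 1.770719 * 2.619028 = 278.3 V

278.3


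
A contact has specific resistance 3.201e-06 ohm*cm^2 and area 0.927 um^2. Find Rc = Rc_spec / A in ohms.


Step 1: Convert area to cm^2: 0.927 um^2 = 9.2700e-09 cm^2
Step 2: Rc = Rc_spec / A = 3.201e-06 / 9.2700e-09
Step 3: Rc = 3.45e+02 ohms

3.45e+02


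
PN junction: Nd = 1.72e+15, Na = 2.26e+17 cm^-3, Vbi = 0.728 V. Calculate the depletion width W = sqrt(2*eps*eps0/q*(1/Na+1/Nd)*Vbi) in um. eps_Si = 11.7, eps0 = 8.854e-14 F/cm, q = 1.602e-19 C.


Step 1: 1/Na + 1/Nd = 1/2.26e+17 + 1/1.72e+15 = 5.85820e-16
Step 2: 2*eps*eps0/q = 2*11.7*8.854e-14/1.602e-19 = 1.293281e+07
Step 3: W^2 = 1.293281e+07 * 5.85820e-16 * 0.728 = 5.51555e-09
Step 4: W = sqrt(5.51555e-09) = 7.427e-05 cm = 0.7427 um

0.7427


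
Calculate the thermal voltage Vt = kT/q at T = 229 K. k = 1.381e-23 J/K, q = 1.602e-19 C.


Step 1: kT = 1.381e-23 * 229 = 3.16249e-21 J
Step 2: Vt = kT/q = 3.16249e-21 / 1.602e-19
Step 3: Vt = 0.01974 V

0.01974


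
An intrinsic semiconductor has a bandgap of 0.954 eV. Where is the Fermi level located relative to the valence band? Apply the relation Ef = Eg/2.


Step 1: For an intrinsic semiconductor, the Fermi level sits at midgap.
Step 2: Ef = Eg / 2 = 0.954 / 2 = 0.477 eV

0.477


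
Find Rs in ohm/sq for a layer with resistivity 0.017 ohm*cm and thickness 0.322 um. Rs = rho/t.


Step 1: Convert thickness to cm: t = 0.322 um = 3.2200e-05 cm
Step 2: Rs = rho / t = 0.017 / 3.2200e-05
Step 3: Rs = 528.0 ohm/sq

528.0


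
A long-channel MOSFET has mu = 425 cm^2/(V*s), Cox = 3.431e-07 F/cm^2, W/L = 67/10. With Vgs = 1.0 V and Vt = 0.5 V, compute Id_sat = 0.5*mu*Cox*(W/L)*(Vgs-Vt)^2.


Step 1: Overdrive voltage Vov = Vgs - Vt = 1.0 - 0.5 = 0.5 V
Step 2: W/L = 67/10 = 6.7
Step 3: Id = 0.5 * 425 * 3.431e-07 * 6.7 * 0.5^2
Step 4: Id = 1.22e-04 A

1.22e-04


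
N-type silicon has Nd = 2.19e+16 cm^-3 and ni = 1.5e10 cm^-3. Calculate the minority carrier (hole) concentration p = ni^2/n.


Step 1: Since Nd >> ni, n ≈ Nd = 2.19e+16 cm^-3
Step 2: p = ni^2 / n = (1.5e10)^2 / 2.19e+16
Step 3: p = 2.25e20 / 2.19e+16 = 1.03e+04 cm^-3

1.03e+04


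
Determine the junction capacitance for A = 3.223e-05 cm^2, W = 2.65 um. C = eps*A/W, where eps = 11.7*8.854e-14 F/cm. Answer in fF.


Step 1: eps_Si = 11.7 * 8.854e-14 = 1.035918e-12 F/cm
Step 2: W in cm = 2.65 * 1e-4 = 2.65e-04 cm
Step 3: C = 1.035918e-12 * 3.223e-05 / 2.65e-04 = 1.259911e-13 F
Step 4: C = 125.99 fF

125.99


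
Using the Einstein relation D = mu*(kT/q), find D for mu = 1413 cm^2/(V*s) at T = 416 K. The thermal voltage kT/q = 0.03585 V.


Step 1: D = mu * (kT/q)
Step 2: D = 1413 * 0.03585
Step 3: D = 50.66 cm^2/s

50.66


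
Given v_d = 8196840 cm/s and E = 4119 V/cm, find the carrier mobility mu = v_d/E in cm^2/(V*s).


Step 1: mu = v_d / E
Step 2: mu = 8196840 / 4119
Step 3: mu = 1990.01 cm^2/(V*s)

1990.01


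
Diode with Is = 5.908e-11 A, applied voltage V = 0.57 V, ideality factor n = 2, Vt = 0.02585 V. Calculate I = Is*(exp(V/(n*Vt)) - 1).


Step 1: V/(n*Vt) = 0.57/(2*0.02585) = 11.0251
Step 2: exp(11.0251) = 6.1396e+04
Step 3: I = 5.908e-11 * (6.1396e+04 - 1) = 3.63e-06 A

3.63e-06


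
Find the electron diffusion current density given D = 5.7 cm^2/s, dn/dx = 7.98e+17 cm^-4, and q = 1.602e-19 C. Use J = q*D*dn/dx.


Step 1: J = q * D * (dn/dx)
Step 2: J = 1.602e-19 * 5.7 * 7.98e+17
Step 3: J = 7.29e-01 A/cm^2

7.29e-01


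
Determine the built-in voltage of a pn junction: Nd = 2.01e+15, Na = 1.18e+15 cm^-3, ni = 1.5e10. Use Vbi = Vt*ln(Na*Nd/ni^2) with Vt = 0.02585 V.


Step 1: Compute Na*Nd/ni^2 = 1.18e+15 * 2.01e+15 / (1.5e10)^2 = 1.0541e+10
Step 2: ln(1.0541e+10) = 23.0785
Step 3: Vbi = 0.02585 * 23.0785 = 0.597 V

0.597


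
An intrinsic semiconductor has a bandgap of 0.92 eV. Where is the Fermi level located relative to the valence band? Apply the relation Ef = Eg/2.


Step 1: For an intrinsic semiconductor, the Fermi level sits at midgap.
Step 2: Ef = Eg / 2 = 0.92 / 2 = 0.46 eV

0.46


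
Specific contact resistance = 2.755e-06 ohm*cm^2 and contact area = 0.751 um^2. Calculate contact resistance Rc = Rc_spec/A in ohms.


Step 1: Convert area to cm^2: 0.751 um^2 = 7.5100e-09 cm^2
Step 2: Rc = Rc_spec / A = 2.755e-06 / 7.5100e-09
Step 3: Rc = 3.67e+02 ohms

3.67e+02


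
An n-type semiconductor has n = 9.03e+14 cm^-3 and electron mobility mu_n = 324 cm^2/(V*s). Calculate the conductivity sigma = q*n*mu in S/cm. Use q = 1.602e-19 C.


Step 1: sigma = q * n * mu
Step 2: sigma = 1.602e-19 * 9.03e+14 * 324
Step 3: sigma = 4.687e-02 S/cm

4.687e-02


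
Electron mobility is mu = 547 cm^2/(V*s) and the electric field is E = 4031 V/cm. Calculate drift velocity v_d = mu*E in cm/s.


Step 1: v_d = mu * E
Step 2: v_d = 547 * 4031 = 2204957
Step 3: v_d = 2.20e+06 cm/s

2.20e+06


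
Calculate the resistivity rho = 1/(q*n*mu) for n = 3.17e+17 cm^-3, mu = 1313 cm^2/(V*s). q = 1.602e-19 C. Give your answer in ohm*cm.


Step 1: sigma = q * n * mu = 1.602e-19 * 3.17e+17 * 1313 = 6.66786e+01 S/cm
Step 2: rho = 1 / sigma = 1 / 6.66786e+01 = 0.015 ohm*cm

0.015


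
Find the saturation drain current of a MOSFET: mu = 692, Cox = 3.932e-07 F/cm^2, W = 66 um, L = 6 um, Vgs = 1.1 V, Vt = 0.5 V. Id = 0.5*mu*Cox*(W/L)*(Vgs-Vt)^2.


Step 1: Overdrive voltage Vov = Vgs - Vt = 1.1 - 0.5 = 0.6 V
Step 2: W/L = 66/6 = 11
Step 3: Id = 0.5 * 692 * 3.932e-07 * 11 * 0.6^2
Step 4: Id = 5.39e-04 A

5.39e-04


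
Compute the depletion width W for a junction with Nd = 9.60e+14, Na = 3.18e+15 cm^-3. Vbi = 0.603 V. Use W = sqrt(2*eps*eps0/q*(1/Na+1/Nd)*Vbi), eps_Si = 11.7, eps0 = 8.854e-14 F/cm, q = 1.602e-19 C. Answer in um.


Step 1: 1/Na + 1/Nd = 1/3.18e+15 + 1/9.60e+14 = 1.35613e-15
Step 2: 2*eps*eps0/q = 2*11.7*8.854e-14/1.602e-19 = 1.293281e+07
Step 3: W^2 = 1.293281e+07 * 1.35613e-15 * 0.603 = 1.05758e-08
Step 4: W = sqrt(1.05758e-08) = 1.028e-04 cm = 1.028 um

1.028


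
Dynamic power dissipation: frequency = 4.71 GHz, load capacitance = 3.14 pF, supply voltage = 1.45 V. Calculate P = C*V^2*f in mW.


Step 1: V^2 = 1.45^2 = 2.1025 V^2
Step 2: P = C*V^2*f = 3.14e-12 F * 2.1025 * 4.71e9 Hz
Step 3: P = 3.10947135e-02 W
Step 4: P = 31.095 mW

31.095


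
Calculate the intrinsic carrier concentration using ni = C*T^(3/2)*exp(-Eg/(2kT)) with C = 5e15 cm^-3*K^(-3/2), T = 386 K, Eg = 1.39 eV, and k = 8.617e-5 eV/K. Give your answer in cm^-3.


Step 1: Compute kT = 8.617e-5 * 386 = 0.03326162 eV
Step 2: Exponent = -Eg/(2kT) = -1.39/(2*0.03326162) = -20.89495
Step 3: T^(3/2) = 386^1.5 = 7583.70
Step 4: ni = 5e15 * 7583.70 * exp(-20.89495) = 3.19e+10 cm^-3

3.19e+10


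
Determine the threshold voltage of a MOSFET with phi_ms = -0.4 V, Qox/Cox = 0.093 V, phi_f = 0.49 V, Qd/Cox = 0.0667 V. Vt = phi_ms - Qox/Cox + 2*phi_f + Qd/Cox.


Step 1: Vt = phi_ms - Qox/Cox + 2*phi_f + Qd/Cox
Step 2: Vt = -0.4 - 0.093 + 2*0.49 + 0.0667
Step 3: Vt = -0.4 - 0.093 + 0.98 + 0.0667
Step 4: Vt = 0.5537 V

0.5537


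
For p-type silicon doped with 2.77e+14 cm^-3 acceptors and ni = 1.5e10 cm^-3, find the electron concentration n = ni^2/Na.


Step 1: Majority hole concentration p ≈ Na = 2.77e+14 cm^-3
Step 2: n = ni^2 / Na = (1.5e10)^2 / 2.77e+14
Step 3: n = 8.12e+05 cm^-3

8.12e+05


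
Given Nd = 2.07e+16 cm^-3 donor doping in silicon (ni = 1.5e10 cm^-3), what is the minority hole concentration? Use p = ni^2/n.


Step 1: Since Nd >> ni, n ≈ Nd = 2.07e+16 cm^-3
Step 2: p = ni^2 / n = (1.5e10)^2 / 2.07e+16
Step 3: p = 2.25e20 / 2.07e+16 = 1.09e+04 cm^-3

1.09e+04


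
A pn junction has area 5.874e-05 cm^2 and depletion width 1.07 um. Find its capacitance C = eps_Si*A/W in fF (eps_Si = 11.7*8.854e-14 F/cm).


Step 1: eps_Si = 11.7 * 8.854e-14 = 1.035918e-12 F/cm
Step 2: W in cm = 1.07 * 1e-4 = 1.07e-04 cm
Step 3: C = 1.035918e-12 * 5.874e-05 / 1.07e-04 = 5.686899e-13 F
Step 4: C = 568.69 fF

568.69


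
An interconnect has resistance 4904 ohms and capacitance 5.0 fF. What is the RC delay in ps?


Step 1: tau = R * C
Step 2: tau = 4904 * 5.0 fF = 4904 * 5.0e-15 F
Step 3: tau = 2.452e-11 s = 24.52 ps

24.52


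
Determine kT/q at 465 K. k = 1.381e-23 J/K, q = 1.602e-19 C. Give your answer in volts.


Step 1: kT = 1.381e-23 * 465 = 6.42165e-21 J
Step 2: Vt = kT/q = 6.42165e-21 / 1.602e-19
Step 3: Vt = 0.04009 V

0.04009


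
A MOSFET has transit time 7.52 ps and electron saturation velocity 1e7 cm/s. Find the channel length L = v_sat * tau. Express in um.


Step 1: tau in seconds = 7.52 ps * 1e-12 = 7.5200e-12 s
Step 2: L = v_sat * tau = 1e7 * 7.5200e-12 = 7.5200e-05 cm
Step 3: L in um = 7.5200e-05 * 1e4 = 0.752 um

0.752


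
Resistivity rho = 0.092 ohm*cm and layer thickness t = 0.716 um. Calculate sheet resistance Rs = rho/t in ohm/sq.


Step 1: Convert thickness to cm: t = 0.716 um = 7.1600e-05 cm
Step 2: Rs = rho / t = 0.092 / 7.1600e-05
Step 3: Rs = 1284.9 ohm/sq

1284.9


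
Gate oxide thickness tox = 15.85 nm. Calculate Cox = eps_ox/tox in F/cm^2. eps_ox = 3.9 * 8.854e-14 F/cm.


Step 1: eps_ox = 3.9 * 8.854e-14 = 3.45306e-13 F/cm
Step 2: tox in cm = 15.85 nm * 1e-7 = 1.5850e-06 cm
Step 3: Cox = 3.45306e-13 / 1.5850e-06 = 2.18e-07 F/cm^2

2.18e-07


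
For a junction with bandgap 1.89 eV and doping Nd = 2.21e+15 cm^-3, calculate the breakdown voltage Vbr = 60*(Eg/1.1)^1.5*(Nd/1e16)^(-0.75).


Step 1: Eg/1.1 = 1.89/1.1 = 1.718182
Step 2: (Eg/1.1)^1.5 = 1.718182^1.5 = 2.252183
Step 3: (Nd/1e16)^(-0.75) = (0.221)^(-0.75) = 3.102457
Step 4: Vbr = 60 * 2.252183 * 3.102457 = 419.2 V

419.2


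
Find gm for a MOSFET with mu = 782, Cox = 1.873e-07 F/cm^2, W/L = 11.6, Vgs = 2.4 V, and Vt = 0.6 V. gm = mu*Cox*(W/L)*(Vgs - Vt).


Step 1: Vov = Vgs - Vt = 2.4 - 0.6 = 1.8 V
Step 2: gm = mu * Cox * (W/L) * Vov
Step 3: gm = 782 * 1.873e-07 * 11.6 * 1.8 = 3.06e-03 S

3.06e-03


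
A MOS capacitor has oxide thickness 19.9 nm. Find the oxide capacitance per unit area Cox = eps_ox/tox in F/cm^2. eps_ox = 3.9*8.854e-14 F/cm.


Step 1: eps_ox = 3.9 * 8.854e-14 = 3.45306e-13 F/cm
Step 2: tox in cm = 19.9 nm * 1e-7 = 1.9900e-06 cm
Step 3: Cox = 3.45306e-13 / 1.9900e-06 = 1.74e-07 F/cm^2

1.74e-07


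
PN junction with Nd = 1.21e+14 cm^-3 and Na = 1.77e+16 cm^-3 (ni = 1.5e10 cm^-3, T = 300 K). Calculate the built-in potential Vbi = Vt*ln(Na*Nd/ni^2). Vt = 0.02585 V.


Step 1: Compute Na*Nd/ni^2 = 1.77e+16 * 1.21e+14 / (1.5e10)^2 = 9.5187e+09
Step 2: ln(9.5187e+09) = 22.9765
Step 3: Vbi = 0.02585 * 22.9765 = 0.594 V

0.594


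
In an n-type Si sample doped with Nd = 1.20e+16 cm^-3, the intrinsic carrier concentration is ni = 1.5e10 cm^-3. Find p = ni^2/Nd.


Step 1: Since Nd >> ni, n ≈ Nd = 1.20e+16 cm^-3
Step 2: p = ni^2 / n = (1.5e10)^2 / 1.20e+16
Step 3: p = 2.25e20 / 1.20e+16 = 1.88e+04 cm^-3

1.88e+04


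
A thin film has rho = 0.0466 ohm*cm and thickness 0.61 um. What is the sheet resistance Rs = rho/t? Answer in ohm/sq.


Step 1: Convert thickness to cm: t = 0.61 um = 6.1000e-05 cm
Step 2: Rs = rho / t = 0.0466 / 6.1000e-05
Step 3: Rs = 763.9 ohm/sq

763.9


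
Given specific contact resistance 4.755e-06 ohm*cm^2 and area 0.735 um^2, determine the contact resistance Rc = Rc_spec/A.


Step 1: Convert area to cm^2: 0.735 um^2 = 7.3500e-09 cm^2
Step 2: Rc = Rc_spec / A = 4.755e-06 / 7.3500e-09
Step 3: Rc = 6.47e+02 ohms

6.47e+02


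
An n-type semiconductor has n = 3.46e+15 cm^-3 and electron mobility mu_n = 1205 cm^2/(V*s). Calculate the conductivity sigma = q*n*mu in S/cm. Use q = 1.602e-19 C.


Step 1: sigma = q * n * mu
Step 2: sigma = 1.602e-19 * 3.46e+15 * 1205
Step 3: sigma = 6.679e-01 S/cm

6.679e-01


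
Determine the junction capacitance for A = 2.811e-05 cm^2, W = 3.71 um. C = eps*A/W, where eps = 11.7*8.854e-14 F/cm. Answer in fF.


Step 1: eps_Si = 11.7 * 8.854e-14 = 1.035918e-12 F/cm
Step 2: W in cm = 3.71 * 1e-4 = 3.71e-04 cm
Step 3: C = 1.035918e-12 * 2.811e-05 / 3.71e-04 = 7.848964e-14 F
Step 4: C = 78.49 fF

78.49


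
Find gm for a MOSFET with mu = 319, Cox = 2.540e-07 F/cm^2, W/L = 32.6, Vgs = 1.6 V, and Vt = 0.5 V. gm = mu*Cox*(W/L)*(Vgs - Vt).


Step 1: Vov = Vgs - Vt = 1.6 - 0.5 = 1.1 V
Step 2: gm = mu * Cox * (W/L) * Vov
Step 3: gm = 319 * 2.540e-07 * 32.6 * 1.1 = 2.91e-03 S

2.91e-03


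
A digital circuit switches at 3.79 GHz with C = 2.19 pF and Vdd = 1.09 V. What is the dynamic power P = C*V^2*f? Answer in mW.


Step 1: V^2 = 1.09^2 = 1.1881 V^2
Step 2: P = C*V^2*f = 2.19e-12 F * 1.1881 * 3.79e9 Hz
Step 3: P = 9.86134881e-03 W
Step 4: P = 9.861 mW

9.861


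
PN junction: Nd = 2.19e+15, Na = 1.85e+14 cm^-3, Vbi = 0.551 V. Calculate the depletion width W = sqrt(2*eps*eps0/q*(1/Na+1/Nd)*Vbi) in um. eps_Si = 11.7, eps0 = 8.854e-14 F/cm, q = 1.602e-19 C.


Step 1: 1/Na + 1/Nd = 1/1.85e+14 + 1/2.19e+15 = 5.86203e-15
Step 2: 2*eps*eps0/q = 2*11.7*8.854e-14/1.602e-19 = 1.293281e+07
Step 3: W^2 = 1.293281e+07 * 5.86203e-15 * 0.551 = 4.17727e-08
Step 4: W = sqrt(4.17727e-08) = 2.044e-04 cm = 2.044 um

2.044


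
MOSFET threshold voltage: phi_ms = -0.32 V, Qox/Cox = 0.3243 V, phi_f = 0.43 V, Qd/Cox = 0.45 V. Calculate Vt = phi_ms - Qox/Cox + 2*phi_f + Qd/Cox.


Step 1: Vt = phi_ms - Qox/Cox + 2*phi_f + Qd/Cox
Step 2: Vt = -0.32 - 0.3243 + 2*0.43 + 0.45
Step 3: Vt = -0.32 - 0.3243 + 0.86 + 0.45
Step 4: Vt = 0.6657 V

0.6657


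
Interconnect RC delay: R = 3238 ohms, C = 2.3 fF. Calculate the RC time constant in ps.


Step 1: tau = R * C
Step 2: tau = 3238 * 2.3 fF = 3238 * 2.3e-15 F
Step 3: tau = 7.4474e-12 s = 7.4474 ps

7.4474


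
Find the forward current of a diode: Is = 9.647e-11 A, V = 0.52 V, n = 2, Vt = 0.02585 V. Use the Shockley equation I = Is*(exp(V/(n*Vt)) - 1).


Step 1: V/(n*Vt) = 0.52/(2*0.02585) = 10.0580
Step 2: exp(10.0580) = 2.3342e+04
Step 3: I = 9.647e-11 * (2.3342e+04 - 1) = 2.25e-06 A

2.25e-06


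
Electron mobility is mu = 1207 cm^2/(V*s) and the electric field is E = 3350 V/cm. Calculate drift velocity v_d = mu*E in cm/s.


Step 1: v_d = mu * E
Step 2: v_d = 1207 * 3350 = 4043450
Step 3: v_d = 4.04e+06 cm/s

4.04e+06


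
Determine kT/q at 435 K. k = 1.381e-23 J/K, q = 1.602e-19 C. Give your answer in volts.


Step 1: kT = 1.381e-23 * 435 = 6.00735e-21 J
Step 2: Vt = kT/q = 6.00735e-21 / 1.602e-19
Step 3: Vt = 0.0375 V

0.0375


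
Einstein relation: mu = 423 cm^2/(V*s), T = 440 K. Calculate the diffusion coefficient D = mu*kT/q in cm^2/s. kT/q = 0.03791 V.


Step 1: D = mu * (kT/q)
Step 2: D = 423 * 0.03791
Step 3: D = 16.04 cm^2/s

16.04


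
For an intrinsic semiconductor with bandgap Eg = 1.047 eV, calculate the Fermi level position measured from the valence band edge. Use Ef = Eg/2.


Step 1: For an intrinsic semiconductor, the Fermi level sits at midgap.
Step 2: Ef = Eg / 2 = 1.047 / 2 = 0.5235 eV

0.5235


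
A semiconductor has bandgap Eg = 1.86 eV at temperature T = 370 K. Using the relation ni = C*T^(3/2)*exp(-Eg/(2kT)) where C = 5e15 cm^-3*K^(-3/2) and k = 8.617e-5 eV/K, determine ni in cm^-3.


Step 1: Compute kT = 8.617e-5 * 370 = 0.0318829 eV
Step 2: Exponent = -Eg/(2kT) = -1.86/(2*0.0318829) = -29.16924
Step 3: T^(3/2) = 370^1.5 = 7117.09
Step 4: ni = 5e15 * 7117.09 * exp(-29.16924) = 7.64e+06 cm^-3

7.64e+06


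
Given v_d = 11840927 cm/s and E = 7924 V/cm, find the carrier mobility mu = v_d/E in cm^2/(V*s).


Step 1: mu = v_d / E
Step 2: mu = 11840927 / 7924
Step 3: mu = 1494.31 cm^2/(V*s)

1494.31


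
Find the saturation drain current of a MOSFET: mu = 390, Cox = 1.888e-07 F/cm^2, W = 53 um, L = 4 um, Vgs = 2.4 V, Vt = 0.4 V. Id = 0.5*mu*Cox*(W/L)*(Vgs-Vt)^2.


Step 1: Overdrive voltage Vov = Vgs - Vt = 2.4 - 0.4 = 2.0 V
Step 2: W/L = 53/4 = 13.25
Step 3: Id = 0.5 * 390 * 1.888e-07 * 13.25 * 2.0^2
Step 4: Id = 1.95e-03 A

1.95e-03


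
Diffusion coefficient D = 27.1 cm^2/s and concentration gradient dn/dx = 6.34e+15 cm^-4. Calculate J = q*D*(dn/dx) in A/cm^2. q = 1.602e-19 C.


Step 1: J = q * D * (dn/dx)
Step 2: J = 1.602e-19 * 27.1 * 6.34e+15
Step 3: J = 2.75e-02 A/cm^2

2.75e-02


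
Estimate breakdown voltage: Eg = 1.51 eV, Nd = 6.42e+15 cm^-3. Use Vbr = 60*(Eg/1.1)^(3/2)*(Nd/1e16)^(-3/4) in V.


Step 1: Eg/1.1 = 1.51/1.1 = 1.372727
Step 2: (Eg/1.1)^1.5 = 1.372727^1.5 = 1.608334
Step 3: (Nd/1e16)^(-0.75) = (0.642)^(-0.75) = 1.394276
Step 4: Vbr = 60 * 1.608334 * 1.394276 = 134.5 V

134.5


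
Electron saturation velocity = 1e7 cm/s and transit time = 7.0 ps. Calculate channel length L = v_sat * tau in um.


Step 1: tau in seconds = 7.0 ps * 1e-12 = 7.0000e-12 s
Step 2: L = v_sat * tau = 1e7 * 7.0000e-12 = 7.0000e-05 cm
Step 3: L in um = 7.0000e-05 * 1e4 = 0.7 um

0.7


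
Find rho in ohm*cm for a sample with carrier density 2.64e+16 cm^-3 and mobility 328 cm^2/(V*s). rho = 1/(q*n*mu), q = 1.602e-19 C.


Step 1: sigma = q * n * mu = 1.602e-19 * 2.64e+16 * 328 = 1.38720e+00 S/cm
Step 2: rho = 1 / sigma = 1 / 1.38720e+00 = 0.7209 ohm*cm

0.7209


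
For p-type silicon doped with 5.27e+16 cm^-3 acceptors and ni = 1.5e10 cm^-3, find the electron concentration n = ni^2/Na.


Step 1: Majority hole concentration p ≈ Na = 5.27e+16 cm^-3
Step 2: n = ni^2 / Na = (1.5e10)^2 / 5.27e+16
Step 3: n = 4.27e+03 cm^-3

4.27e+03


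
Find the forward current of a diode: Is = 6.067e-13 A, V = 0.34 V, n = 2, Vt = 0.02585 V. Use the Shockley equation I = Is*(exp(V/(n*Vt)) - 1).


Step 1: V/(n*Vt) = 0.34/(2*0.02585) = 6.5764
Step 2: exp(6.5764) = 7.1795e+02
Step 3: I = 6.067e-13 * (7.1795e+02 - 1) = 4.35e-10 A

4.35e-10


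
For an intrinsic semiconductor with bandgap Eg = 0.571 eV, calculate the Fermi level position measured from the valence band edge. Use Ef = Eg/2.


Step 1: For an intrinsic semiconductor, the Fermi level sits at midgap.
Step 2: Ef = Eg / 2 = 0.571 / 2 = 0.2855 eV

0.2855


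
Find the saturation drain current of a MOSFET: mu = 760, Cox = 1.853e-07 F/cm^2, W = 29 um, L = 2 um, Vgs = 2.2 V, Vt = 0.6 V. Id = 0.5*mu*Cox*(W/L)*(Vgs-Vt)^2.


Step 1: Overdrive voltage Vov = Vgs - Vt = 2.2 - 0.6 = 1.6 V
Step 2: W/L = 29/2 = 14.5
Step 3: Id = 0.5 * 760 * 1.853e-07 * 14.5 * 1.6^2
Step 4: Id = 2.61e-03 A

2.61e-03


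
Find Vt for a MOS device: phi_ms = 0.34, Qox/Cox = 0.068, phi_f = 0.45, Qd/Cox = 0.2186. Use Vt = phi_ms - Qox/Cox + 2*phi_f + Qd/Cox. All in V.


Step 1: Vt = phi_ms - Qox/Cox + 2*phi_f + Qd/Cox
Step 2: Vt = 0.34 - 0.068 + 2*0.45 + 0.2186
Step 3: Vt = 0.34 - 0.068 + 0.9 + 0.2186
Step 4: Vt = 1.3906 V

1.3906


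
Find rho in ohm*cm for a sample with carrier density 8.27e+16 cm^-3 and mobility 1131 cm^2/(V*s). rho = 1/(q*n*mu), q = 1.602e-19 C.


Step 1: sigma = q * n * mu = 1.602e-19 * 8.27e+16 * 1131 = 1.49841e+01 S/cm
Step 2: rho = 1 / sigma = 1 / 1.49841e+01 = 0.06674 ohm*cm

0.06674


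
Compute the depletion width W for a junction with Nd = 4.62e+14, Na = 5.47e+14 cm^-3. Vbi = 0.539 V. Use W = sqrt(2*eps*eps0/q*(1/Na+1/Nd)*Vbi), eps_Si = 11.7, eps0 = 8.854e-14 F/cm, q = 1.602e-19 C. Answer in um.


Step 1: 1/Na + 1/Nd = 1/5.47e+14 + 1/4.62e+14 = 3.99266e-15
Step 2: 2*eps*eps0/q = 2*11.7*8.854e-14/1.602e-19 = 1.293281e+07
Step 3: W^2 = 1.293281e+07 * 3.99266e-15 * 0.539 = 2.78320e-08
Step 4: W = sqrt(2.78320e-08) = 1.668e-04 cm = 1.668 um

1.668
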